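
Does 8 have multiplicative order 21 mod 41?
Powers of 8 mod 41: 8^1≡8, 8^2≡23, 8^3≡20, 8^4≡37, 8^5≡9, 8^6≡31, 8^7≡2, 8^8≡16, 8^9≡5, 8^10≡40, 8^11≡33, 8^12≡18, 8^13≡21, 8^14≡4, 8^15≡32, 8^16≡10, 8^17≡39, 8^18≡25, 8^19≡36, 8^20≡1. Already 8^20≡1, so the order is 20 < 21. No, the actual order is 20.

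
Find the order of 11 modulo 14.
Powers of 11 mod 14: 11^1≡11, 11^2≡9, 11^3≡1. ord_14(11) = 3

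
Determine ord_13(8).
Powers of 8 mod 13: 8^1≡8, 8^2≡12, 8^3≡5, 8^4≡1. So the order of 8 is 4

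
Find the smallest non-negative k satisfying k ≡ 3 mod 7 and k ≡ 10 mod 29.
M = 7 × 29 = 203. M₁ = 29, y₁ ≡ 1 mod 7. M₂ = 7, y₂ ≡ 25 mod 29. k = 3×29×1 + 10×7×25 ≡ 10 mod 203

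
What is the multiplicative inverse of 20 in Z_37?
Since 37 is prime, by Fermat 20^(-1) ≡ 20^{35} ≡ 13 mod 37. Verify: 20 × 13 = 260 ≡ 1 mod 37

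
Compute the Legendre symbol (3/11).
(3/11) = 3^{5} mod 11 = 1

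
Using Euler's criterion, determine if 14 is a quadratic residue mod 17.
By Euler's criterion: 14^{8} ≡ 16 (mod 17). Since this equals -1 (≡ 16), 14 is not a QR.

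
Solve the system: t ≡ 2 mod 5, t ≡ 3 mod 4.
M = 5 × 4 = 20. M₁ = 4, y₁ ≡ 4 mod 5. M₂ = 5, y₂ ≡ 1 mod 4. t = 2×4×4 + 3×5×1 ≡ 7 mod 20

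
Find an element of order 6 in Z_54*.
17 has order 6 mod 54 since 17^{6} ≡ 1 mod 54 and no smaller power works.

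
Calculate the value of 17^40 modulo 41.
Using Fermat: 17^{40} ≡ 1 mod 41. 40 ≡ 0 mod 40. So 17^{40} ≡ 17^{0} ≡ 1 mod 41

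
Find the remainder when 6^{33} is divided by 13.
By Fermat: 6^{12} ≡ 1 mod 13. 33 = 2×12 + 9. So 6^{33} ≡ 6^{9} ≡ 5 mod 13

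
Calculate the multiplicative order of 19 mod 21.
Powers of 19 mod 21: 19^1≡19, 19^2≡4, 19^3≡13, 19^4≡16, 19^5≡10, 19^6≡1. ord_21(19) = 6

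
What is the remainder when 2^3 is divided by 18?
2^{3} = 8 ≡ 8 (mod 18)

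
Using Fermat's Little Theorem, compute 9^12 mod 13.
By Fermat's Little Theorem, 9^{12} ≡ 1 mod 13 since 13 is prime and gcd(9, 13) = 1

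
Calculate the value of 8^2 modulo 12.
8^{2} = 64 ≡ 4 (mod 12)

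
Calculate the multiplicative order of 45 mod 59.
Powers of 45 mod 59: 45^1≡45, 45^2≡19, 45^3≡29, 45^4≡7, 45^5≡20, 45^6≡15, 45^7≡26, 45^8≡49, 45^9≡22, 45^10≡46, 45^11≡5, 45^12≡48, 45^13≡36, 45^14≡27, 45^15≡35, 45^16≡41, 45^17≡16, 45^18≡12, 45^19≡9, 45^20≡51, 45^21≡53, 45^22≡25, 45^23≡4, 45^24≡3, 45^25≡17, 45^26≡57, 45^27≡28, 45^28≡21, 45^29≡1. ord_59(45) = 29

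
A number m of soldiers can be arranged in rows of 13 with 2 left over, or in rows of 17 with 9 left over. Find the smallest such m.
M = 13 × 17 = 221. M₁ = 17, y₁ ≡ 10 (mod 13). M₂ = 13, y₂ ≡ 4 (mod 17). m = 2×17×10 + 9×13×4 ≡ 145 (mod 221)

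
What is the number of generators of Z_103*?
There are φ(103-1) = φ(102) = 32 primitive roots modulo 103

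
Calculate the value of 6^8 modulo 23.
By repeated squaring (mod 23): 6^{1}≡6, 6^{2}≡13, 6^{4}≡8, 6^{8}≡18. So 6^{8} ≡ 18 (mod 23)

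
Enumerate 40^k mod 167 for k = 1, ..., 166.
40^1, 40^2, ..., 40^{166} mod 167: [40, 97, 39, 57, 109, 18, 52, 76, 34, 24, 125, 157, 101, 32, 111, 98, 79, 154, 148, 75, 161, 94, 86, 100, 159, 14, 59, 22, 45, 130, 23, 85, 60, 62, 142, 2, 80, 27, 78, 114, 51, 36, 104, 152, 68, 48, 83, 147, 35, 64, 55, 29, 158, 141, 129, 150, 155, 21, 5, 33, 151, 28, 118, 44, 90, 93, 46, 3, 120, 124, 117, 4, 160, 54, 156, 61, 102, 72, 41, 137, 136, 96, 166, 127, 70, 128, 110, 58, 149, 115, 91, 133, 143, 42, 10, 66, 135, 56, 69, 88, 13, 19, 92, 6, 73, 81, 67, 8, 153, 108, 145, 122, 37, 144, 82, 107, 105, 25, 165, 87, 140, 89, 53, 116, 131, 63, 15, 99, 119, 84, 20, 132, 103, 112, 138, 9, 26, 38, 17, 12, 146, 162, 134, 16, 139, 49, 123, 77, 74, 121, 164, 47, 43, 50, 163, 7, 113, 11, 106, 65, 95, 126, 30, 31, 71, 1]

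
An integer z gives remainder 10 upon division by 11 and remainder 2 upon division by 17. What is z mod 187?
M = 11 × 17 = 187. M₁ = 17, y₁ ≡ 2 mod 11. M₂ = 11, y₂ ≡ 14 mod 17. z = 10×17×2 + 2×11×14 ≡ 87 mod 187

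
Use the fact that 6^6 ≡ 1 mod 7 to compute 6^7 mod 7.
By Fermat: 6^{6} ≡ 1 mod 7. So 6^{7} = 6^{6} · 6^{1} ≡ 6^{1} ≡ 6 mod 7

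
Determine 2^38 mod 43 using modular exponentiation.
By repeated squaring mod 43: 2^{1}≡2, 2^{2}≡4, 2^{4}≡16, 2^{8}≡41, 2^{16}≡4, 2^{32}≡16. Then 2^{38} = 2^{32+4+2} ≡ 16 × 16 × 4 ≡ 35 mod 43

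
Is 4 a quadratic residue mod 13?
By Euler's criterion: 4^{6} ≡ 1 (mod 13). Since this equals 1, 4 is a QR.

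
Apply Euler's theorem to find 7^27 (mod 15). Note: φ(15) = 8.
By Euler: 7^{8} ≡ 1 (mod 15) since gcd(7, 15) = 1. 27 = 3×8 + 3. So 7^{27} ≡ 7^{3} ≡ 13 (mod 15)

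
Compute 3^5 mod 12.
By repeated squaring (mod 12): 3^{1}≡3, 3^{2}≡9, 3^{4}≡9. Then 3^{5} = 3^{4+1} ≡ 9 × 3 ≡ 3 (mod 12)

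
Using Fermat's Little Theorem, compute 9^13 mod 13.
By Fermat: 9^{12} ≡ 1 (mod 13). So 9^{13} = 9^{12} · 9^{1} ≡ 9^{1} ≡ 9 (mod 13)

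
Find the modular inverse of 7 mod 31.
Since 31 is prime, by Fermat 7^(-1) ≡ 7^{29} ≡ 9 mod 31. Verify: 7 × 9 = 63 ≡ 1 mod 31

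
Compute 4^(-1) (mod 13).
Since 13 is prime, by Fermat 4^(-1) ≡ 4^{11} ≡ 10 (mod 13). Verify: 4 × 10 = 40 ≡ 1 (mod 13)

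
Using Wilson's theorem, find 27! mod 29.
(28)! = (27)! × (28) ≡ -1 mod 29. So (27)! ≡ -1 × (28)^(-1) ≡ (-1)×(-1) = 1 mod 29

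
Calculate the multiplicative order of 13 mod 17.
Powers of 13 mod 17: 13^1≡13, 13^2≡16, 13^3≡4, 13^4≡1. Order = 4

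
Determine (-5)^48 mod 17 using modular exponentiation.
Using Fermat: (-5)^{16} ≡ 1 (mod 17). 48 ≡ 0 (mod 16). So (-5)^{48} ≡ (-5)^{0} ≡ 1 (mod 17)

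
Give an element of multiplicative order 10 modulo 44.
13 has order 10 mod 44 since 13^{10} ≡ 1 mod 44 and no smaller power works.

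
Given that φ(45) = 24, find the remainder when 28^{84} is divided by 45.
By Euler: 28^{24} ≡ 1 mod 45 since gcd(28, 45) = 1. 84 = 3×24 + 12. So 28^{84} ≡ 28^{12} ≡ 1 mod 45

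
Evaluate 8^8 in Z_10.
By repeated squaring (mod 10): 8^{1}≡8, 8^{2}≡4, 8^{4}≡6, 8^{8}≡6. So 8^{8} ≡ 6 (mod 10)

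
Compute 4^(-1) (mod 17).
Since 17 is prime, by Fermat 4^(-1) ≡ 4^{15} ≡ 13 (mod 17). Verify: 4 × 13 = 52 ≡ 1 (mod 17)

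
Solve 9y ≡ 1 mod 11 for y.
Since 11 is prime, by Fermat 9^(-1) ≡ 9^{9} ≡ 5 mod 11. Verify: 9 × 5 = 45 ≡ 1 mod 11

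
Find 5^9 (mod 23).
By repeated squaring (mod 23): 5^{1}≡5, 5^{2}≡2, 5^{4}≡4, 5^{8}≡16. Then 5^{9} = 5^{8+1} ≡ 16 × 5 ≡ 11 (mod 23)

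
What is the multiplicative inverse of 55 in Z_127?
Since 127 is prime, by Fermat 55^(-1) ≡ 55^{125} ≡ 97 (mod 127). Verify: 55 × 97 = 5335 ≡ 1 (mod 127)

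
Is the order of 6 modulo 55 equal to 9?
Powers of 6 mod 55: 6^1≡6, 6^2≡36, 6^3≡51, 6^4≡31, 6^5≡21, 6^6≡16, 6^7≡41, 6^8≡26, 6^9≡46, 6^10≡1. 6^9≡46≢1, so ord ≠ 9. No, the actual order is 10.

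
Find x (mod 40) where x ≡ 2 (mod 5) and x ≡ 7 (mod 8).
M = 5 × 8 = 40. M₁ = 8, y₁ ≡ 2 (mod 5). M₂ = 5, y₂ ≡ 5 (mod 8). x = 2×8×2 + 7×5×5 ≡ 7 (mod 40)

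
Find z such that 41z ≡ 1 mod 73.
Since 73 is prime, by Fermat 41^(-1) ≡ 41^{71} ≡ 57 mod 73. Verify: 41 × 57 = 2337 ≡ 1 mod 73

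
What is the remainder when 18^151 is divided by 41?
Using Fermat: 18^{40} ≡ 1 mod 41. 151 ≡ 31 mod 40. So 18^{151} ≡ 18^{31} ≡ 18 mod 41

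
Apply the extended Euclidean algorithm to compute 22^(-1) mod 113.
Extended GCD: 22(36) + 113(-7) = 1. So 22^(-1) ≡ 36 (mod 113). Verify: 22 × 36 = 792 ≡ 1 (mod 113)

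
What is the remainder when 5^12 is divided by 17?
By repeated squaring (mod 17): 5^{1}≡5, 5^{2}≡8, 5^{4}≡13, 5^{8}≡16. Then 5^{12} = 5^{8+4} ≡ 16 × 13 ≡ 4 (mod 17)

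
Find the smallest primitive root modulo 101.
g = 2. For each prime q|100: 2^{50}≡100, 2^{20}≡95, none ≡ 1, so ord_101(2) = 100 and 2 is a primitive root.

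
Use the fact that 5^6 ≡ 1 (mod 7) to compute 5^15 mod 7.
By Fermat: 5^{6} ≡ 1 (mod 7). 15 = 2×6 + 3. So 5^{15} ≡ 5^{3} ≡ 6 (mod 7)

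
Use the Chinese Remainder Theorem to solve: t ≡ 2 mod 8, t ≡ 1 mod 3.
M = 8 × 3 = 24. M₁ = 3, y₁ ≡ 3 mod 8. M₂ = 8, y₂ ≡ 2 mod 3. t = 2×3×3 + 1×8×2 ≡ 10 mod 24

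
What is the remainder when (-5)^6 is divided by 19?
By repeated squaring (mod 19): (-5)^{1}≡14, (-5)^{2}≡6, (-5)^{4}≡17. Then (-5)^{6} = (-5)^{4+2} ≡ 17 × 6 ≡ 7 (mod 19)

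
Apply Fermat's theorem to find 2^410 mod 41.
By Fermat: 2^{40} ≡ 1 mod 41. 410 ≡ 10 mod 40. So 2^{410} ≡ 2^{10} ≡ 40 mod 41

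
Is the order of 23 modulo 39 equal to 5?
Powers of 23 mod 39: 23^1≡23, 23^2≡22, 23^3≡38, 23^4≡16, 23^5≡17, 23^6≡1. 23^5≡17≢1, so ord ≠ 5. No, the actual order is 6.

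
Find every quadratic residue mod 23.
Quadratic residues modulo 23: {1, 2, 3, 4, 6, 8, 9, 12, 13, 16, 18}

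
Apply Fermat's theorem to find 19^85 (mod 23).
By Fermat: 19^{22} ≡ 1 (mod 23). 85 = 3×22 + 19. So 19^{85} ≡ 19^{19} ≡ 14 (mod 23)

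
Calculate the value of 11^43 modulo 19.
Using Fermat: 11^{18} ≡ 1 (mod 19). 43 ≡ 7 (mod 18). So 11^{43} ≡ 11^{7} ≡ 11 (mod 19)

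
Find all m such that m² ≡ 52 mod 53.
The square roots of 52 mod 53 are 23 and 30. Verify: 23² = 529 ≡ 52 mod 53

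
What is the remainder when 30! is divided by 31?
By Wilson's theorem, (30)! ≡ -1 ≡ 30 mod 31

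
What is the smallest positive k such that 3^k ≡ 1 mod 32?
Powers of 3 mod 32: 3^1≡3, 3^2≡9, 3^3≡27, 3^4≡17, 3^5≡19, 3^6≡25, 3^7≡11, 3^8≡1. Order = 8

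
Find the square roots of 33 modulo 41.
The square roots of 33 mod 41 are 19 and 22. Verify: 19² = 361 ≡ 33 (mod 41)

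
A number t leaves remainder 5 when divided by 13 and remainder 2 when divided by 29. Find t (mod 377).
M = 13 × 29 = 377. M₁ = 29, y₁ ≡ 9 (mod 13). M₂ = 13, y₂ ≡ 9 (mod 29). t = 5×29×9 + 2×13×9 ≡ 31 (mod 377)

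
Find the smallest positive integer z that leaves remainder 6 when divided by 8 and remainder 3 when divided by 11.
M = 8 × 11 = 88. M₁ = 11, y₁ ≡ 3 mod 8. M₂ = 8, y₂ ≡ 7 mod 11. z = 6×11×3 + 3×8×7 ≡ 14 mod 88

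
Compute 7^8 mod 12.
By repeated squaring mod 12: 7^{1}≡7, 7^{2}≡1, 7^{4}≡1, 7^{8}≡1. So 7^{8} ≡ 1 mod 12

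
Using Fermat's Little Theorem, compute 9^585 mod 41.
By Fermat: 9^{40} ≡ 1 mod 41. 585 ≡ 25 mod 40. So 9^{585} ≡ 9^{25} ≡ 9 mod 41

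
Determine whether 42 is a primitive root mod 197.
42^{49} ≡ 1 (mod 197) and 49 < 196, so ord_197(42) = 49 ≠ 196 and 42 is not a primitive root.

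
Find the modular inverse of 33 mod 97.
Since 97 is prime, by Fermat 33^(-1) ≡ 33^{95} ≡ 50 (mod 97). Verify: 33 × 50 = 1650 ≡ 1 (mod 97)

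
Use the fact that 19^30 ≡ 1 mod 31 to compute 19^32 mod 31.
By Fermat: 19^{30} ≡ 1 mod 31. So 19^{32} = 19^{30} · 19^{2} ≡ 19^{2} ≡ 20 mod 31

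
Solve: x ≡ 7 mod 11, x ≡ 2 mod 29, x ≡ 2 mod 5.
M = 11 × 29 × 5 = 1595. M₁ = 145, y₁ ≡ 6 mod 11. M₂ = 55, y₂ ≡ 19 mod 29. M₃ = 319, y₃ ≡ 4 mod 5. x = 7×145×6 + 2×55×19 + 2×319×4 ≡ 1162 mod 1595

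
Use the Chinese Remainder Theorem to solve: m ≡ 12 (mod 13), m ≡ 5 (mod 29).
M = 13 × 29 = 377. M₁ = 29, y₁ ≡ 9 (mod 13). M₂ = 13, y₂ ≡ 9 (mod 29). m = 12×29×9 + 5×13×9 ≡ 324 (mod 377)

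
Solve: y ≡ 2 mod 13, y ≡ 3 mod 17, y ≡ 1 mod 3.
M = 13 × 17 × 3 = 663. M₁ = 51, y₁ ≡ 12 mod 13. M₂ = 39, y₂ ≡ 7 mod 17. M₃ = 221, y₃ ≡ 2 mod 3. y = 2×51×12 + 3×39×7 + 1×221×2 ≡ 496 mod 663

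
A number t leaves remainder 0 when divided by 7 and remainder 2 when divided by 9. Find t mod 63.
M = 7 × 9 = 63. M₁ = 9, y₁ ≡ 4 mod 7. M₂ = 7, y₂ ≡ 4 mod 9. t = 0×9×4 + 2×7×4 ≡ 56 mod 63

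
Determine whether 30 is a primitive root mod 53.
30^{4} ≡ 1 (mod 53) and 4 < 52, so ord_53(30) = 4 ≠ 52 and 30 is not a primitive root.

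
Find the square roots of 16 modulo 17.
The square roots of 16 mod 17 are 4 and 13. Verify: 4² = 16 ≡ 16 mod 17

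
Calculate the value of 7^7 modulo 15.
By repeated squaring (mod 15): 7^{1}≡7, 7^{2}≡4, 7^{4}≡1. Then 7^{7} = 7^{4+2+1} ≡ 1 × 4 × 7 ≡ 13 (mod 15)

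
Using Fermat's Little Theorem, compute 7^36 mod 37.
By Fermat's Little Theorem, 7^{36} ≡ 1 mod 37 since 37 is prime and gcd(7, 37) = 1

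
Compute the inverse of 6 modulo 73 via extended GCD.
Extended GCD: 6(-12) + 73(1) = 1. So 6^(-1) ≡ -12 ≡ 61 (mod 73). Verify: 6 × 61 = 366 ≡ 1 (mod 73)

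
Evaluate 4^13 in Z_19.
By repeated squaring mod 19: 4^{1}≡4, 4^{2}≡16, 4^{4}≡9, 4^{8}≡5. Then 4^{13} = 4^{8+4+1} ≡ 5 × 9 × 4 ≡ 9 mod 19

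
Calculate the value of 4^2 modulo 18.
4^{2} = 16 ≡ 16 mod 18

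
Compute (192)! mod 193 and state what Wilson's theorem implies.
(192)! mod 193 = 192. Since this equals -1 (mod 193), Wilson confirms 193 is prime.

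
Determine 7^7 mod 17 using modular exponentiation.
By repeated squaring mod 17: 7^{1}≡7, 7^{2}≡15, 7^{4}≡4. Then 7^{7} = 7^{4+2+1} ≡ 4 × 15 × 7 ≡ 12 mod 17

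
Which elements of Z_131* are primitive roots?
There are φ(130) = 48 primitive roots mod 131: {2, 6, 8, 10, 14, 17, 22, 23, 26, 29, 30, 31, 37, 40, 50, 54, 56, 57, 66, 67, 72, 76, 82, 83, 85, 87, 88, 90, 93, 95, 96, 97, 98, 103, 104, 106, 110, 111, 115, 116, 118, 119, 120, 122, 124, 126, 127, 128}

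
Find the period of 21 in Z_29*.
Powers of 21 mod 29: 21^1≡21, 21^2≡6, 21^3≡10, 21^4≡7, 21^5≡2, 21^6≡13, 21^7≡12, 21^8≡20, 21^9≡14, 21^10≡4, 21^11≡26, 21^12≡24, 21^13≡11, 21^14≡28, 21^15≡8, 21^16≡23, 21^17≡19, 21^18≡22, 21^19≡27, 21^20≡16, 21^21≡17, 21^22≡9, 21^23≡15, 21^24≡25, 21^25≡3, 21^26≡5, 21^27≡18, 21^28≡1. Order = 28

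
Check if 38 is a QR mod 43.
By Euler's criterion: 38^{21} ≡ 1 (mod 43). Since this equals 1, 38 is a QR.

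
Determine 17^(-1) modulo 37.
Since 37 is prime, by Fermat 17^(-1) ≡ 17^{35} ≡ 24 (mod 37). Verify: 17 × 24 = 408 ≡ 1 (mod 37)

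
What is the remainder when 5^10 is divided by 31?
By repeated squaring mod 31: 5^{1}≡5, 5^{2}≡25, 5^{4}≡5, 5^{8}≡25. Then 5^{10} = 5^{8+2} ≡ 25 × 25 ≡ 5 mod 31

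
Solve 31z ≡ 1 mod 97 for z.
Since 97 is prime, by Fermat 31^(-1) ≡ 31^{95} ≡ 72 mod 97. Verify: 31 × 72 = 2232 ≡ 1 mod 97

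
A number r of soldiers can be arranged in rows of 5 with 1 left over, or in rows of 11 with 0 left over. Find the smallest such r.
M = 5 × 11 = 55. M₁ = 11, y₁ ≡ 1 (mod 5). M₂ = 5, y₂ ≡ 9 (mod 11). r = 1×11×1 + 0×5×9 ≡ 11 (mod 55)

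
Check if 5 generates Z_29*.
5^{14} ≡ 1 (mod 29) and 14 < 28, so ord_29(5) = 14 ≠ 28 and 5 is not a primitive root.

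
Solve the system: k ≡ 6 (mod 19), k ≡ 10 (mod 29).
M = 19 × 29 = 551. M₁ = 29, y₁ ≡ 2 (mod 19). M₂ = 19, y₂ ≡ 26 (mod 29). k = 6×29×2 + 10×19×26 ≡ 329 (mod 551)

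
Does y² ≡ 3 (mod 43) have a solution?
By Euler's criterion: 3^{21} ≡ 42 (mod 43). Since this equals -1 (≡ 42), 3 is not a QR.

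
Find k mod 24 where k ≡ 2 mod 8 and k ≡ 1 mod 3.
M = 8 × 3 = 24. M₁ = 3, y₁ ≡ 3 mod 8. M₂ = 8, y₂ ≡ 2 mod 3. k = 2×3×3 + 1×8×2 ≡ 10 mod 24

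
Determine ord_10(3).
Powers of 3 mod 10: 3^1≡3, 3^2≡9, 3^3≡7, 3^4≡1. ord_10(3) = 4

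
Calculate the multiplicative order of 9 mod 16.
Powers of 9 mod 16: 9^1≡9, 9^2≡1. Order = 2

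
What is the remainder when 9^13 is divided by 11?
Using Fermat: 9^{10} ≡ 1 mod 11. 13 ≡ 3 mod 10. So 9^{13} ≡ 9^{3} ≡ 3 mod 11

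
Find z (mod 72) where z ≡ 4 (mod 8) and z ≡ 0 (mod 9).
M = 8 × 9 = 72. M₁ = 9, y₁ ≡ 1 (mod 8). M₂ = 8, y₂ ≡ 8 (mod 9). z = 4×9×1 + 0×8×8 ≡ 36 (mod 72)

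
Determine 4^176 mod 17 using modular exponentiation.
Using Fermat: 4^{16} ≡ 1 mod 17. 176 ≡ 0 mod 16. So 4^{176} ≡ 4^{0} ≡ 1 mod 17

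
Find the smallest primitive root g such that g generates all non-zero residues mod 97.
g = 5. For each prime q|96: 5^{48}≡96, 5^{32}≡35, none ≡ 1, so ord_97(5) = 96 and 5 is a primitive root.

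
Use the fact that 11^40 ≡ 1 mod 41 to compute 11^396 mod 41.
By Fermat: 11^{40} ≡ 1 mod 41. 396 ≡ 36 mod 40. So 11^{396} ≡ 11^{36} ≡ 31 mod 41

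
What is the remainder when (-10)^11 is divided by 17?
By repeated squaring mod 17: (-10)^{1}≡7, (-10)^{2}≡15, (-10)^{4}≡4, (-10)^{8}≡16. Then (-10)^{11} = (-10)^{8+2+1} ≡ 16 × 15 × 7 ≡ 14 mod 17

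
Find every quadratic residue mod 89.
QRs mod 89: {1, 2, 4, 5, 8, 9, 10, 11, 16, 17, 18, 20, 21, 22, 25, 32, 34, 36, 39, 40, 42, 44, 45, 47, 49, 50, 53, 55, 57, 64, 67, 68, 69, 71, 72, 73, 78, 79, 80, 81, 84, 85, 87, 88}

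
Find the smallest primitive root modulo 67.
g = 2. For each prime q|66: 2^{33}≡66, 2^{22}≡37, 2^{6}≡64, none ≡ 1, so ord_67(2) = 66 and 2 is a primitive root.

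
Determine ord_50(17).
Powers of 17 mod 50: 17^1≡17, 17^2≡39, 17^3≡13, 17^4≡21, 17^5≡7, 17^6≡19, 17^7≡23, 17^8≡41, 17^9≡47, 17^10≡49, 17^11≡33, 17^12≡11, 17^13≡37, 17^14≡29, 17^15≡43, 17^16≡31, 17^17≡27, 17^18≡9, 17^19≡3, 17^20≡1. So the order of 17 is 20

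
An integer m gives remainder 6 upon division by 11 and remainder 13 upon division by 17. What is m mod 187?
M = 11 × 17 = 187. M₁ = 17, y₁ ≡ 2 mod 11. M₂ = 11, y₂ ≡ 14 mod 17. m = 6×17×2 + 13×11×14 ≡ 149 mod 187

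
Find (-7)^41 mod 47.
By repeated squaring mod 47: (-7)^{1}≡40, (-7)^{2}≡2, (-7)^{4}≡4, (-7)^{8}≡16, (-7)^{16}≡21, (-7)^{32}≡18. Then (-7)^{41} = (-7)^{32+8+1} ≡ 18 × 16 × 40 ≡ 5 mod 47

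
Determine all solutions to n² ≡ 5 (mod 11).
The square roots of 5 mod 11 are 4 and 7. Verify: 4² = 16 ≡ 5 (mod 11)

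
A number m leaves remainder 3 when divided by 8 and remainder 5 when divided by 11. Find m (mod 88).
M = 8 × 11 = 88. M₁ = 11, y₁ ≡ 3 (mod 8). M₂ = 8, y₂ ≡ 7 (mod 11). m = 3×11×3 + 5×8×7 ≡ 27 (mod 88)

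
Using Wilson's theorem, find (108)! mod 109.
By Wilson's theorem, (108)! ≡ -1 ≡ 108 (mod 109)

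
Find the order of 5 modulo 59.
Powers of 5 mod 59: 5^1≡5, 5^2≡25, 5^3≡7, 5^4≡35, 5^5≡57, 5^6≡49, 5^7≡9, 5^8≡45, 5^9≡48, 5^10≡4, 5^11≡20, 5^12≡41, 5^13≡28, 5^14≡22, 5^15≡51, 5^16≡19, 5^17≡36, 5^18≡3, 5^19≡15, 5^20≡16, 5^21≡21, 5^22≡46, 5^23≡53, 5^24≡29, 5^25≡27, 5^26≡17, 5^27≡26, 5^28≡12, 5^29≡1. So the order of 5 is 29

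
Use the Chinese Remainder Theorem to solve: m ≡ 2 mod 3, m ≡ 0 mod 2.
M = 3 × 2 = 6. M₁ = 2, y₁ ≡ 2 mod 3. M₂ = 3, y₂ ≡ 1 mod 2. m = 2×2×2 + 0×3×1 ≡ 2 mod 6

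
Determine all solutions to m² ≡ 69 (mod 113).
The square roots of 69 mod 113 are 71 and 42. Verify: 71² = 5041 ≡ 69 (mod 113)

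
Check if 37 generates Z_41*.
37^{5} ≡ 1 (mod 41) and 5 < 40, so ord_41(37) = 5 ≠ 40 and 37 is not a primitive root.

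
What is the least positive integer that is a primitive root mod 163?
g = 2. For each prime q|162: 2^{81}≡162, 2^{54}≡104, none ≡ 1, so ord_163(2) = 162 and 2 is a primitive root.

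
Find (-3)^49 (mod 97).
By repeated squaring (mod 97): (-3)^{1}≡94, (-3)^{2}≡9, (-3)^{4}≡81, (-3)^{8}≡62, (-3)^{16}≡61, (-3)^{32}≡35. Then (-3)^{49} = (-3)^{32+16+1} ≡ 35 × 61 × 94 ≡ 94 (mod 97)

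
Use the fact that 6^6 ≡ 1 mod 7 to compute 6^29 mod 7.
By Fermat: 6^{6} ≡ 1 mod 7. 29 = 4×6 + 5. So 6^{29} ≡ 6^{5} ≡ 6 mod 7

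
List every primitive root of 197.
There are φ(196) = 84 primitive roots mod 197: {2, 3, 5, 8, 11, 12, 13, 17, 18, 21, 27, 30, 31, 32, 35, 38, 44, 45, 46, 48, 50, 52, 56, 57, 58, 66, 67, 71, 72, 73, 74, 75, 78, 79, 80, 82, 86, 89, 91, 94, 95, 98, 99, 102, 103, 106, 108, 111, 115, 117, 118, 119, 122, 123, 124, 125, 126, 130, 131, 139, 140, 141, 145, 147, 149, 151, 152, 153, 159, 162, 165, 166, 167, 170, 176, 179, 180, 184, 185, 186, 189, 192, 194, 195}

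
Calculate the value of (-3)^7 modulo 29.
By repeated squaring (mod 29): (-3)^{1}≡26, (-3)^{2}≡9, (-3)^{4}≡23. Then (-3)^{7} = (-3)^{4+2+1} ≡ 23 × 9 × 26 ≡ 17 (mod 29)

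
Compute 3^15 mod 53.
By repeated squaring (mod 53): 3^{1}≡3, 3^{2}≡9, 3^{4}≡28, 3^{8}≡42. Then 3^{15} = 3^{8+4+2+1} ≡ 42 × 28 × 9 × 3 ≡ 5 (mod 53)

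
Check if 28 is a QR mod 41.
By Euler's criterion: 28^{20} ≡ 40 mod 41. Since this equals -1 (≡ 40), 28 is not a QR.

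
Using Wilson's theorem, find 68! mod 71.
(70)! = (68)! × (69) × (70) ≡ -1 mod 71. So (68)! ≡ -1 × [(70)(69)]^(-1) ≡ 35 mod 71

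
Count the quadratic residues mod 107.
Exactly half the non-zero residues mod a prime are QRs: (107-1)/2 = 53.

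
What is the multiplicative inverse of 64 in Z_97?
Since 97 is prime, by Fermat 64^(-1) ≡ 64^{95} ≡ 47 mod 97. Verify: 64 × 47 = 3008 ≡ 1 mod 97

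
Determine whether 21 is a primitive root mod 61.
21^{12} ≡ 1 mod 61 and 12 < 60, so ord_61(21) = 12 ≠ 60 and 21 is not a primitive root.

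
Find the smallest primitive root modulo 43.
g = 3. Powers: [3, 9, 27, 38, 28, 41, 37, ...] generates all 42 non-zero residues.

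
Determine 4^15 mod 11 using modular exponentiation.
Using Fermat: 4^{10} ≡ 1 mod 11. 15 ≡ 5 mod 10. So 4^{15} ≡ 4^{5} ≡ 1 mod 11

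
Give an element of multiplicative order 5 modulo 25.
6 has order 5 mod 25 since 6^{5} ≡ 1 (mod 25) and no smaller power works.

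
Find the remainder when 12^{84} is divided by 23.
By Fermat: 12^{22} ≡ 1 (mod 23). 84 = 3×22 + 18. So 12^{84} ≡ 12^{18} ≡ 16 (mod 23)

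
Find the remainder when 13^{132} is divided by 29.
By Fermat: 13^{28} ≡ 1 (mod 29). 132 = 4×28 + 20. So 13^{132} ≡ 13^{20} ≡ 20 (mod 29)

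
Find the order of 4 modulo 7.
Powers of 4 mod 7: 4^1≡4, 4^2≡2, 4^3≡1. ord_7(4) = 3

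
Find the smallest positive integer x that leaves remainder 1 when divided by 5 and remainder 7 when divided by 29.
M = 5 × 29 = 145. M₁ = 29, y₁ ≡ 4 mod 5. M₂ = 5, y₂ ≡ 6 mod 29. x = 1×29×4 + 7×5×6 ≡ 36 mod 145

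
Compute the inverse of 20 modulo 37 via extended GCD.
Extended GCD: 20(13) + 37(-7) = 1. So 20^(-1) ≡ 13 (mod 37). Verify: 20 × 13 = 260 ≡ 1 (mod 37)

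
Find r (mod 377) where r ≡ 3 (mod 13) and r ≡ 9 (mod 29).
M = 13 × 29 = 377. M₁ = 29, y₁ ≡ 9 (mod 13). M₂ = 13, y₂ ≡ 9 (mod 29). r = 3×29×9 + 9×13×9 ≡ 328 (mod 377)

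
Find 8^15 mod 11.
Using Fermat: 8^{10} ≡ 1 mod 11. 15 ≡ 5 mod 10. So 8^{15} ≡ 8^{5} ≡ 10 mod 11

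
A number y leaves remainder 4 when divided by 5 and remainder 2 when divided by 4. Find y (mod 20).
M = 5 × 4 = 20. M₁ = 4, y₁ ≡ 4 (mod 5). M₂ = 5, y₂ ≡ 1 (mod 4). y = 4×4×4 + 2×5×1 ≡ 14 (mod 20)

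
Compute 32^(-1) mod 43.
Since 43 is prime, by Fermat 32^(-1) ≡ 32^{41} ≡ 39 mod 43. Verify: 32 × 39 = 1248 ≡ 1 mod 43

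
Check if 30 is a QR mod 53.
By Euler's criterion: 30^{26} ≡ 52 (mod 53). Since this equals -1 (≡ 52), 30 is not a QR.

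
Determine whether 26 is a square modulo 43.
By Euler's criterion: 26^{21} ≡ 42 mod 43. Since this equals -1 (≡ 42), 26 is not a QR.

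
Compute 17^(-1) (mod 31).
Since 31 is prime, by Fermat 17^(-1) ≡ 17^{29} ≡ 11 (mod 31). Verify: 17 × 11 = 187 ≡ 1 (mod 31)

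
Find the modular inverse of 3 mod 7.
Since 7 is prime, by Fermat 3^(-1) ≡ 3^{5} ≡ 5 (mod 7). Verify: 3 × 5 = 15 ≡ 1 (mod 7)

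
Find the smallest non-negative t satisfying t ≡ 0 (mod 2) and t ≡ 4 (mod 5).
M = 2 × 5 = 10. M₁ = 5, y₁ ≡ 1 (mod 2). M₂ = 2, y₂ ≡ 3 (mod 5). t = 0×5×1 + 4×2×3 ≡ 4 (mod 10)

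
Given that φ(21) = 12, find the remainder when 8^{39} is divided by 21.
By Euler: 8^{12} ≡ 1 (mod 21) since gcd(8, 21) = 1. 39 = 3×12 + 3. So 8^{39} ≡ 8^{3} ≡ 8 (mod 21)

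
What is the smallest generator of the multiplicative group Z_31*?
g = 3. Powers: [3, 9, 27, 19, 26, 16, 17, ...] generates all 30 non-zero residues.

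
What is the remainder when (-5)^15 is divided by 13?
Using Fermat: (-5)^{12} ≡ 1 (mod 13). 15 ≡ 3 (mod 12). So (-5)^{15} ≡ (-5)^{3} ≡ 5 (mod 13)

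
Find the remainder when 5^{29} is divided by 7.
By Fermat: 5^{6} ≡ 1 (mod 7). 29 = 4×6 + 5. So 5^{29} ≡ 5^{5} ≡ 3 (mod 7)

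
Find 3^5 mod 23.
By repeated squaring mod 23: 3^{1}≡3, 3^{2}≡9, 3^{4}≡12. Then 3^{5} = 3^{4+1} ≡ 12 × 3 ≡ 13 mod 23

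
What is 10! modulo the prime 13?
(12)! = (10)! × (11) × (12) ≡ -1 mod 13. So (10)! ≡ -1 × [(12)(11)]^(-1) ≡ 6 mod 13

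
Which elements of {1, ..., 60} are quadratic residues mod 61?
QRs mod 61: {1, 3, 4, 5, 9, 12, 13, 14, 15, 16, 19, 20, 22, 25, 27, 34, 36, 39, 41, 42, 45, 46, 47, 48, 49, 52, 56, 57, 58, 60}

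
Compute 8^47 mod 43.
Using Fermat: 8^{42} ≡ 1 (mod 43). 47 ≡ 5 (mod 42). So 8^{47} ≡ 8^{5} ≡ 2 (mod 43)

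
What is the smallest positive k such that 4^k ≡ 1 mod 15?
Powers of 4 mod 15: 4^1≡4, 4^2≡1. So the order of 4 is 2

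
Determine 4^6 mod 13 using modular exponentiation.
By repeated squaring mod 13: 4^{1}≡4, 4^{2}≡3, 4^{4}≡9. Then 4^{6} = 4^{4+2} ≡ 9 × 3 ≡ 1 mod 13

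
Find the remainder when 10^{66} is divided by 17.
By Fermat: 10^{16} ≡ 1 mod 17. 66 = 4×16 + 2. So 10^{66} ≡ 10^{2} ≡ 15 mod 17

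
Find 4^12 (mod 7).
Using Fermat: 4^{6} ≡ 1 (mod 7). 12 ≡ 0 (mod 6). So 4^{12} ≡ 4^{0} ≡ 1 (mod 7)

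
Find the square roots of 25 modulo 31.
The square roots of 25 mod 31 are 5 and 26. Verify: 5² = 25 ≡ 25 (mod 31)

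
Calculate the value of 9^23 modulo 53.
By repeated squaring mod 53: 9^{1}≡9, 9^{2}≡28, 9^{4}≡42, 9^{8}≡15, 9^{16}≡13. Then 9^{23} = 9^{16+4+2+1} ≡ 13 × 42 × 28 × 9 ≡ 4 mod 53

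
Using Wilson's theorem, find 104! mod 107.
(106)! = (104)! × (105) × (106) ≡ -1 mod 107. So (104)! ≡ -1 × [(106)(105)]^(-1) ≡ 53 mod 107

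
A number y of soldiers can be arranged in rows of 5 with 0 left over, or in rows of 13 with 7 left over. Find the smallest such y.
M = 5 × 13 = 65. M₁ = 13, y₁ ≡ 2 (mod 5). M₂ = 5, y₂ ≡ 8 (mod 13). y = 0×13×2 + 7×5×8 ≡ 20 (mod 65)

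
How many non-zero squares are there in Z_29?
Exactly half the non-zero residues mod a prime are QRs: (29-1)/2 = 14.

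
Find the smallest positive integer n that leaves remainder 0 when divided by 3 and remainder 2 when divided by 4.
M = 3 × 4 = 12. M₁ = 4, y₁ ≡ 1 mod 3. M₂ = 3, y₂ ≡ 3 mod 4. n = 0×4×1 + 2×3×3 ≡ 6 mod 12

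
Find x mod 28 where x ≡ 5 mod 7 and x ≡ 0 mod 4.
M = 7 × 4 = 28. M₁ = 4, y₁ ≡ 2 mod 7. M₂ = 7, y₂ ≡ 3 mod 4. x = 5×4×2 + 0×7×3 ≡ 12 mod 28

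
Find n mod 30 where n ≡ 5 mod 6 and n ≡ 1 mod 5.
M = 6 × 5 = 30. M₁ = 5, y₁ ≡ 5 mod 6. M₂ = 6, y₂ ≡ 1 mod 5. n = 5×5×5 + 1×6×1 ≡ 11 mod 30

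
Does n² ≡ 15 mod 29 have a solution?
By Euler's criterion: 15^{14} ≡ 28 mod 29. Since this equals -1 (≡ 28), 15 is not a QR.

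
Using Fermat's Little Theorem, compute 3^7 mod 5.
By Fermat: 3^{4} ≡ 1 (mod 5). So 3^{7} = 3^{4} · 3^{3} ≡ 3^{3} ≡ 2 (mod 5)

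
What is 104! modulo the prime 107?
(106)! = (104)! × (105) × (106) ≡ -1 (mod 107). So (104)! ≡ -1 × [(106)(105)]^(-1) ≡ 53 (mod 107)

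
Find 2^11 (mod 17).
By repeated squaring (mod 17): 2^{1}≡2, 2^{2}≡4, 2^{4}≡16, 2^{8}≡1. Then 2^{11} = 2^{8+2+1} ≡ 1 × 4 × 2 ≡ 8 (mod 17)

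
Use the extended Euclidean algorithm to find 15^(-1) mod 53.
Extended GCD: 15(-7) + 53(2) = 1. So 15^(-1) ≡ -7 ≡ 46 mod 53. Verify: 15 × 46 = 690 ≡ 1 mod 53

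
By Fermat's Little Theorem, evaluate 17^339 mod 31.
By Fermat: 17^{30} ≡ 1 (mod 31). 339 ≡ 9 (mod 30). So 17^{339} ≡ 17^{9} ≡ 27 (mod 31)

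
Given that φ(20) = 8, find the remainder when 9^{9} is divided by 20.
By Euler: 9^{8} ≡ 1 mod 20 since gcd(9, 20) = 1. 9 = 1×8 + 1. So 9^{9} ≡ 9^{1} ≡ 9 mod 20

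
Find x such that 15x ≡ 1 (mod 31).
Since 31 is prime, by Fermat 15^(-1) ≡ 15^{29} ≡ 29 (mod 31). Verify: 15 × 29 = 435 ≡ 1 (mod 31)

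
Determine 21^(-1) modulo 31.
Since 31 is prime, by Fermat 21^(-1) ≡ 21^{29} ≡ 3 (mod 31). Verify: 21 × 3 = 63 ≡ 1 (mod 31)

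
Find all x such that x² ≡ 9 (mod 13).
The square roots of 9 mod 13 are 3 and 10. Verify: 3² = 9 ≡ 9 (mod 13)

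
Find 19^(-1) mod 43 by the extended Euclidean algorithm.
Extended GCD: 19(-9) + 43(4) = 1. So 19^(-1) ≡ -9 ≡ 34 mod 43. Verify: 19 × 34 = 646 ≡ 1 mod 43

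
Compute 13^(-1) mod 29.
Since 29 is prime, by Fermat 13^(-1) ≡ 13^{27} ≡ 9 mod 29. Verify: 13 × 9 = 117 ≡ 1 mod 29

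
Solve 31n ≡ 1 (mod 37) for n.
Since 37 is prime, by Fermat 31^(-1) ≡ 31^{35} ≡ 6 (mod 37). Verify: 31 × 6 = 186 ≡ 1 (mod 37)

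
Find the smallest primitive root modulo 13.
g = 2. Powers: [2, 4, 8, 3, 6, 12, 11, ...] generates all 12 non-zero residues.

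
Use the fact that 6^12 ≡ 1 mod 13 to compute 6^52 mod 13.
By Fermat: 6^{12} ≡ 1 mod 13. 52 = 4×12 + 4. So 6^{52} ≡ 6^{4} ≡ 9 mod 13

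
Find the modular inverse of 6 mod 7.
Since 7 is prime, by Fermat 6^(-1) ≡ 6^{5} ≡ 6 (mod 7). Verify: 6 × 6 = 36 ≡ 1 (mod 7)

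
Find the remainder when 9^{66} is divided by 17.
By Fermat: 9^{16} ≡ 1 mod 17. 66 = 4×16 + 2. So 9^{66} ≡ 9^{2} ≡ 13 mod 17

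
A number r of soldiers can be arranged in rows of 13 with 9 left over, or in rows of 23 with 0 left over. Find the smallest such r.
M = 13 × 23 = 299. M₁ = 23, y₁ ≡ 4 mod 13. M₂ = 13, y₂ ≡ 16 mod 23. r = 9×23×4 + 0×13×16 ≡ 230 mod 299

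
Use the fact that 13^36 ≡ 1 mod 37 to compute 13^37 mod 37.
By Fermat: 13^{36} ≡ 1 mod 37. So 13^{37} = 13^{36} · 13^{1} ≡ 13^{1} ≡ 13 mod 37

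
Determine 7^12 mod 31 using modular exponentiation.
By repeated squaring (mod 31): 7^{1}≡7, 7^{2}≡18, 7^{4}≡14, 7^{8}≡10. Then 7^{12} = 7^{8+4} ≡ 10 × 14 ≡ 16 (mod 31)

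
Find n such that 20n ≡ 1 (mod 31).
Since 31 is prime, by Fermat 20^(-1) ≡ 20^{29} ≡ 14 (mod 31). Verify: 20 × 14 = 280 ≡ 1 (mod 31)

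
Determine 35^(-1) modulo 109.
Since 109 is prime, by Fermat 35^(-1) ≡ 35^{107} ≡ 81 mod 109. Verify: 35 × 81 = 2835 ≡ 1 mod 109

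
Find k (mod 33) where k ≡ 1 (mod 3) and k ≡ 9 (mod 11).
M = 3 × 11 = 33. M₁ = 11, y₁ ≡ 2 (mod 3). M₂ = 3, y₂ ≡ 4 (mod 11). k = 1×11×2 + 9×3×4 ≡ 31 (mod 33)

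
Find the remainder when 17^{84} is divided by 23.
By Fermat: 17^{22} ≡ 1 (mod 23). 84 = 3×22 + 18. So 17^{84} ≡ 17^{18} ≡ 3 (mod 23)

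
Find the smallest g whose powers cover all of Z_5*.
g = 2. For each prime q|4: 2^{2}≡4, none ≡ 1, so ord_5(2) = 4 and 2 is a primitive root.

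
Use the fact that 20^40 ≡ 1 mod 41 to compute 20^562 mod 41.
By Fermat: 20^{40} ≡ 1 mod 41. 562 ≡ 2 mod 40. So 20^{562} ≡ 20^{2} ≡ 31 mod 41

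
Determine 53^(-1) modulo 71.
Since 71 is prime, by Fermat 53^(-1) ≡ 53^{69} ≡ 67 (mod 71). Verify: 53 × 67 = 3551 ≡ 1 (mod 71)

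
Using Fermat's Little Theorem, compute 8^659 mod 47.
By Fermat: 8^{46} ≡ 1 mod 47. 659 ≡ 15 mod 46. So 8^{659} ≡ 8^{15} ≡ 24 mod 47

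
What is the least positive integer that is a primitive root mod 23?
g = 5. For each prime q|22: 5^{11}≡22, 5^{2}≡2, none ≡ 1, so ord_23(5) = 22 and 5 is a primitive root.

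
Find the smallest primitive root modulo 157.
g = 5. Powers: [5, 25, 125, 154, 142, 82, 96, ...] generates all 156 non-zero residues.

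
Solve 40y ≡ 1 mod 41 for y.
Since 41 is prime, by Fermat 40^(-1) ≡ 40^{39} ≡ 40 mod 41. Verify: 40 × 40 = 1600 ≡ 1 mod 41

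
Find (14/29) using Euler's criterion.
(14/29) = 14^{14} mod 29 = -1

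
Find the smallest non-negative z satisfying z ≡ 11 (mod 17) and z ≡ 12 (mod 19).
M = 17 × 19 = 323. M₁ = 19, y₁ ≡ 9 (mod 17). M₂ = 17, y₂ ≡ 9 (mod 19). z = 11×19×9 + 12×17×9 ≡ 164 (mod 323)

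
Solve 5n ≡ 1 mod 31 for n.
Since 31 is prime, by Fermat 5^(-1) ≡ 5^{29} ≡ 25 mod 31. Verify: 5 × 25 = 125 ≡ 1 mod 31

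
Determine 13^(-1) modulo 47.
Since 47 is prime, by Fermat 13^(-1) ≡ 13^{45} ≡ 29 mod 47. Verify: 13 × 29 = 377 ≡ 1 mod 47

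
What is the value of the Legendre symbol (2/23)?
(2/23) = 2^{11} mod 23 = 1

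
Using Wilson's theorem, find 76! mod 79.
(78)! = (76)! × (77) × (78) ≡ -1 (mod 79). So (76)! ≡ -1 × [(78)(77)]^(-1) ≡ 39 (mod 79)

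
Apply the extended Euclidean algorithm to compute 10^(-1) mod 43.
Extended GCD: 10(13) + 43(-3) = 1. So 10^(-1) ≡ 13 (mod 43). Verify: 10 × 13 = 130 ≡ 1 (mod 43)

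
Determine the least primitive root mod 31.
g = 3. Powers: [3, 9, 27, 19, 26, 16, 17, 20, ...] generates all 30 non-zero residues.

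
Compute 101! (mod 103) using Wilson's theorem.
(102)! = (101)! × (102) ≡ -1 (mod 103). So (101)! ≡ -1 × (102)^(-1) ≡ (-1)×(-1) = 1 (mod 103)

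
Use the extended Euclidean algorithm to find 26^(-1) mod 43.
Extended GCD: 26(5) + 43(-3) = 1. So 26^(-1) ≡ 5 (mod 43). Verify: 26 × 5 = 130 ≡ 1 (mod 43)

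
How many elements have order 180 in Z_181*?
A prime p has φ(p-1) primitive roots; here φ(180) = 48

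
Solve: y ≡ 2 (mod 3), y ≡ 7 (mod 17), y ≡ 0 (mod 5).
M = 3 × 17 × 5 = 255. M₁ = 85, y₁ ≡ 1 (mod 3). M₂ = 15, y₂ ≡ 8 (mod 17). M₃ = 51, y₃ ≡ 1 (mod 5). y = 2×85×1 + 7×15×8 + 0×51×1 ≡ 245 (mod 255)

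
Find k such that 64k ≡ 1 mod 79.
Since 79 is prime, by Fermat 64^(-1) ≡ 64^{77} ≡ 21 mod 79. Verify: 64 × 21 = 1344 ≡ 1 mod 79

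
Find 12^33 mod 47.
By repeated squaring mod 47: 12^{1}≡12, 12^{2}≡3, 12^{4}≡9, 12^{8}≡34, 12^{16}≡28, 12^{32}≡32. Then 12^{33} = 12^{32+1} ≡ 32 × 12 ≡ 8 mod 47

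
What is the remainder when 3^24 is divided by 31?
By repeated squaring mod 31: 3^{1}≡3, 3^{2}≡9, 3^{4}≡19, 3^{8}≡20, 3^{16}≡28. Then 3^{24} = 3^{16+8} ≡ 28 × 20 ≡ 2 mod 31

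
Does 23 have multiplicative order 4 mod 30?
Powers of 23 mod 30: 23^1≡23, 23^2≡19, 23^3≡17, 23^4≡1. First k with 23^k≡1 is k=4. Yes, ord_30(23) = 4.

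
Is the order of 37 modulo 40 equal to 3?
Powers of 37 mod 40: 37^1≡37, 37^2≡9, 37^3≡13, 37^4≡1. 37^3≡13≢1, so ord ≠ 3. No, the actual order is 4.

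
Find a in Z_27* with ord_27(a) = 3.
10 has order 3 mod 27 since 10^{3} ≡ 1 mod 27 and no smaller power works.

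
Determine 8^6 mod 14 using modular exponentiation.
By repeated squaring mod 14: 8^{1}≡8, 8^{2}≡8, 8^{4}≡8. Then 8^{6} = 8^{4+2} ≡ 8 × 8 ≡ 8 mod 14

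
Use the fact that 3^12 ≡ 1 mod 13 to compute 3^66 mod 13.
By Fermat: 3^{12} ≡ 1 mod 13. 66 = 5×12 + 6. So 3^{66} ≡ 3^{6} ≡ 1 mod 13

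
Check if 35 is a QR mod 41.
By Euler's criterion: 35^{20} ≡ 40 (mod 41). Since this equals -1 (≡ 40), 35 is not a QR.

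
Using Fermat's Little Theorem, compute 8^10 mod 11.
By Fermat's Little Theorem, 8^{10} ≡ 1 (mod 11) since 11 is prime and gcd(8, 11) = 1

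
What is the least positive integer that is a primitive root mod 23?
g = 5. Powers: [5, 2, 10, 4, 20, 8, 17, 16, ...] generates all 22 non-zero residues.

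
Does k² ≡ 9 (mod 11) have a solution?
By Euler's criterion: 9^{5} ≡ 1 (mod 11). Since this equals 1, 9 is a QR.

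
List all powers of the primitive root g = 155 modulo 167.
155^1, 155^2, ..., 155^{166} mod 167: [155, 144, 109, 28, 165, 24, 46, 116, 111, 4, 119, 75, 102, 112, 159, 96, 17, 130, 110, 16, 142, 133, 74, 114, 135, 50, 68, 19, 106, 64, 67, 31, 129, 122, 39, 33, 105, 76, 90, 89, 101, 124, 15, 154, 156, 132, 86, 137, 26, 22, 70, 162, 60, 115, 123, 27, 10, 47, 104, 88, 113, 147, 73, 126, 158, 108, 40, 21, 82, 18, 118, 87, 125, 3, 131, 98, 160, 84, 161, 72, 138, 14, 166, 12, 23, 58, 139, 2, 143, 121, 51, 56, 163, 48, 92, 65, 55, 8, 71, 150, 37, 57, 151, 25, 34, 93, 53, 32, 117, 99, 148, 61, 103, 100, 136, 38, 45, 128, 134, 62, 91, 77, 78, 66, 43, 152, 13, 11, 35, 81, 30, 141, 145, 97, 5, 107, 52, 44, 140, 157, 120, 63, 79, 54, 20, 94, 41, 9, 59, 127, 146, 85, 149, 49, 80, 42, 164, 36, 69, 7, 83, 6, 95, 29, 153, 1]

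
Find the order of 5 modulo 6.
Powers of 5 mod 6: 5^1≡5, 5^2≡1. Order = 2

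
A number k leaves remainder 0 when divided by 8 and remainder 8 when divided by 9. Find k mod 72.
M = 8 × 9 = 72. M₁ = 9, y₁ ≡ 1 mod 8. M₂ = 8, y₂ ≡ 8 mod 9. k = 0×9×1 + 8×8×8 ≡ 8 mod 72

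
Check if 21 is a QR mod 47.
By Euler's criterion: 21^{23} ≡ 1 mod 47. Since this equals 1, 21 is a QR.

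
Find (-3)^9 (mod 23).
By repeated squaring (mod 23): (-3)^{1}≡20, (-3)^{2}≡9, (-3)^{4}≡12, (-3)^{8}≡6. Then (-3)^{9} = (-3)^{8+1} ≡ 6 × 20 ≡ 5 (mod 23)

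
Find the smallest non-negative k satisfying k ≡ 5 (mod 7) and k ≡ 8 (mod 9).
M = 7 × 9 = 63. M₁ = 9, y₁ ≡ 4 (mod 7). M₂ = 7, y₂ ≡ 4 (mod 9). k = 5×9×4 + 8×7×4 ≡ 26 (mod 63)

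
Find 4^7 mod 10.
By repeated squaring mod 10: 4^{1}≡4, 4^{2}≡6, 4^{4}≡6. Then 4^{7} = 4^{4+2+1} ≡ 6 × 6 × 4 ≡ 4 mod 10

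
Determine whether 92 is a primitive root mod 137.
ord_137(92) divides 136. For each prime q|136: 92^{68}≡136, 92^{8}≡56, none ≡ 1. So 92 has order 136 and is a primitive root mod 137.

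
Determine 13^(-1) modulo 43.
Since 43 is prime, by Fermat 13^(-1) ≡ 13^{41} ≡ 10 mod 43. Verify: 13 × 10 = 130 ≡ 1 mod 43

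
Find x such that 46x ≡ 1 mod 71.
Since 71 is prime, by Fermat 46^(-1) ≡ 46^{69} ≡ 17 mod 71. Verify: 46 × 17 = 782 ≡ 1 mod 71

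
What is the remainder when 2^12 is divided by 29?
By repeated squaring mod 29: 2^{1}≡2, 2^{2}≡4, 2^{4}≡16, 2^{8}≡24. Then 2^{12} = 2^{8+4} ≡ 24 × 16 ≡ 7 mod 29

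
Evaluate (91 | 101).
(91/101) = 91^{50} mod 101 = -1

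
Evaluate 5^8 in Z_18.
By repeated squaring (mod 18): 5^{1}≡5, 5^{2}≡7, 5^{4}≡13, 5^{8}≡7. So 5^{8} ≡ 7 (mod 18)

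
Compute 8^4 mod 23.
8^{4} = 4096 ≡ 2 (mod 23)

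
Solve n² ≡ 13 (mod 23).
The square roots of 13 mod 23 are 6 and 17. Verify: 6² = 36 ≡ 13 (mod 23)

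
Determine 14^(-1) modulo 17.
Since 17 is prime, by Fermat 14^(-1) ≡ 14^{15} ≡ 11 (mod 17). Verify: 14 × 11 = 154 ≡ 1 (mod 17)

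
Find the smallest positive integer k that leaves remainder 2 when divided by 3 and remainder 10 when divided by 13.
M = 3 × 13 = 39. M₁ = 13, y₁ ≡ 1 mod 3. M₂ = 3, y₂ ≡ 9 mod 13. k = 2×13×1 + 10×3×9 ≡ 23 mod 39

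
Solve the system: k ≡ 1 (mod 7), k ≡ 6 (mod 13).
M = 7 × 13 = 91. M₁ = 13, y₁ ≡ 6 (mod 7). M₂ = 7, y₂ ≡ 2 (mod 13). k = 1×13×6 + 6×7×2 ≡ 71 (mod 91)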